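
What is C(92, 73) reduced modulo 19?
4

Using Lucas' theorem:
Write n=92 and k=73 in base 19:
n in base 19: [4, 16]
k in base 19: [3, 16]
C(92,73) mod 19 = ∏ C(n_i, k_i) mod 19
Digit binomials (mod 19): C(4,3) = 4; C(16,16) = 1
Product: 4 × 1 = 4 ≡ 4 (mod 19)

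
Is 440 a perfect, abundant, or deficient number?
abundant

Proper divisors of 440: sum = 1 + 2 + 4 + 5 + 8 + 10 + 11 + 20 + 22 + 40 + 44 + 55 + 88 + 110 + 220 = 640
Since 640 > 440, 440 is abundant.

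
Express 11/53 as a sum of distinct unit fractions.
1/5 + 1/133 + 1/35245

Greedy algorithm:
11/53: ceiling(53/11) = 5, use 1/5
2/265: ceiling(265/2) = 133, use 1/133
1/35245: ceiling(35245/1) = 35245, use 1/35245
Result: 11/53 = 1/5 + 1/133 + 1/35245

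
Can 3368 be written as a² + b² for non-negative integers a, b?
2² + 58² (a=2, b=58)

Factorization: 3368 = 2^3 × 421
By Fermat: n is sum of two squares iff every prime p ≡ 3 (mod 4) appears to even power.
All primes ≡ 3 (mod 4) appear to even power.
Search a = 0, 1, 2, … for 3368 - a² a perfect square: first hit at a = 2: 3368 - 4 = 3364 = 58².
3368 = 2² + 58² = 4 + 3364 ✓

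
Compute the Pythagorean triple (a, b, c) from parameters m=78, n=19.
(5723, 2964, 6445)

Euclid's formula: a = m² - n², b = 2mn, c = m² + n²
m = 78, n = 19
a = 78² - 19² = 6084 - 361 = 5723
b = 2 × 78 × 19 = 2964
c = 78² + 19² = 6084 + 361 = 6445
Verification: 5723² + 2964² = 32752729 + 8785296 = 41538025 = 6445² ✓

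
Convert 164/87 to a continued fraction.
[1; 1, 7, 1, 2, 3]

Euclidean algorithm steps:
164 = 1 × 87 + 77
87 = 1 × 77 + 10
77 = 7 × 10 + 7
10 = 1 × 7 + 3
7 = 2 × 3 + 1
3 = 3 × 1 + 0
Continued fraction: [1; 1, 7, 1, 2, 3]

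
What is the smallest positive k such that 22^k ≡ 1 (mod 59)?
29

59 is prime, so ord(22) divides φ(59) = 58.
Divisors of 58: 1, 2, 29, 58.
Repeated squaring: 22^1 ≡ 22, 22^2 ≡ 12, 22^4 ≡ 26, 22^8 ≡ 27, 22^16 ≡ 21, 22^32 ≡ 28 (mod 59).
Test 22^d mod 59 for each divisor d in increasing order:
22^1 ≡ 22
22^2 ≡ 12
22^29 = 22^16·22^8·22^4·22^1 ≡ 1  ← first divisor giving 1
The order is 29.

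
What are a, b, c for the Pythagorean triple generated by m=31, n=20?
(561, 1240, 1361)

Euclid's formula: a = m² - n², b = 2mn, c = m² + n²
m = 31, n = 20
a = 31² - 20² = 961 - 400 = 561
b = 2 × 31 × 20 = 1240
c = 31² + 20² = 961 + 400 = 1361
Verification: 561² + 1240² = 314721 + 1537600 = 1852321 = 1361² ✓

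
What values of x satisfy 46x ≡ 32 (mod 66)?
x ≡ 5 (mod 33)

gcd(46, 66) = 2, which divides 32, so solutions exist.
Divide through by 2: 23x ≡ 16 (mod 33).
Find 23^(-1) mod 33 by the extended Euclidean algorithm:
33 = 1 × 23 + 10  ⟹  10 = (1)·33 + (-1)·23
23 = 2 × 10 + 3  ⟹  3 = (-2)·33 + (3)·23
10 = 3 × 3 + 1  ⟹  1 = (7)·33 + (-10)·23
So (-10)·23 ≡ 1 (mod 33), i.e. 23^(-1) ≡ -10 ≡ 23 (mod 33).
x ≡ 23 × 16 = 368 ≡ 5 (mod 33).
Check: 46 × 5 = 230 ≡ 32 (mod 66).
x ≡ 5 (mod 33), giving 2 solutions mod 66.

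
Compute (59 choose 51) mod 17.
1

Using Lucas' theorem:
Write n=59 and k=51 in base 17:
n in base 17: [3, 8]
k in base 17: [3, 0]
C(59,51) mod 17 = ∏ C(n_i, k_i) mod 17
Digit binomials (mod 17): C(3,3) = 1; C(8,0) = 1
Product: 1 × 1 = 1 ≡ 1 (mod 17)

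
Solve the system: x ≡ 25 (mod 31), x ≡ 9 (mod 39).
87

Using Chinese Remainder Theorem:
M = 31 × 39 = 1209
M1 = 39, M2 = 31
y1 = 39^(-1) mod 31 = 4
y2 = 31^(-1) mod 39 = 34
x = (25×39×4 + 9×31×34) mod 1209 = 87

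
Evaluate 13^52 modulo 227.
29

Repeated squaring. Binary of 52 = 110100.
13^1 ≡ 13 (mod 227); 13^2 ≡ 169 (mod 227); 13^4 ≡ 186 (mod 227); 13^8 ≡ 92 (mod 227); 13^16 ≡ 65 (mod 227); 13^32 ≡ 139 (mod 227)
13^52 = 13^4 × 13^16 × 13^32 ≡ 29 (mod 227)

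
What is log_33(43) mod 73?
15

Baby-step giant-step with step n = ⌈√73⌉ = 9.
Baby steps 33^j mod 73 (j:value) for j=0..8: 0:1, 1:33, 2:67, 3:21, 4:36, 5:20, 6:3, 7:26, 8:55.
Giant-step multiplier: 33^(-9) ≡ 33^(72-9) = 33^63 ≡ 51 (mod 73).
Giant steps γ_i = 43·51^i mod 73: γ_0=43, γ_1=3 (in table at j=6).
x = i·n + j = 1·9 + 6 = 15.
Check: 33^15 ≡ 43 (mod 73).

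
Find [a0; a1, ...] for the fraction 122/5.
[24; 2, 2]

Euclidean algorithm steps:
122 = 24 × 5 + 2
5 = 2 × 2 + 1
2 = 2 × 1 + 0
Continued fraction: [24; 2, 2]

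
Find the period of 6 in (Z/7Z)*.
2

7 is prime, so ord(6) divides φ(7) = 6.
Divisors of 6: 1, 2, 3, 6.
Repeated squaring: 6^1 ≡ 6, 6^2 ≡ 1, 6^4 ≡ 1 (mod 7).
Test 6^d mod 7 for each divisor d in increasing order:
6^1 ≡ 6
6^2 ≡ 1  ← first divisor giving 1
The order is 2.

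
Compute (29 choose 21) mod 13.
0

Using Lucas' theorem:
Write n=29 and k=21 in base 13:
n in base 13: [2, 3]
k in base 13: [1, 8]
C(29,21) mod 13 = ∏ C(n_i, k_i) mod 13
Digit binomials (mod 13): C(2,1) = 2; C(3,8) = 0 (k_i > n_i)
Product: 2 × 0 = 0 ≡ 0 (mod 13)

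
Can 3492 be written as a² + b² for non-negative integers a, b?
24² + 54² (a=24, b=54)

Factorization: 3492 = 2^2 × 3^2 × 97
By Fermat: n is sum of two squares iff every prime p ≡ 3 (mod 4) appears to even power.
All primes ≡ 3 (mod 4) appear to even power.
Search a = 0, 1, 2, … for 3492 - a² a perfect square: first hit at a = 24: 3492 - 576 = 2916 = 54².
3492 = 24² + 54² = 576 + 2916 ✓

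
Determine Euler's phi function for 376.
184

376 = 2^3 × 47
φ(n) = n × ∏(1 - 1/p) for each prime p dividing n
φ(376) = 376 × (1 - 1/2) × (1 - 1/47) = 184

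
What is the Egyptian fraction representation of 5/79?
1/16 + 1/1264

Greedy algorithm:
5/79: ceiling(79/5) = 16, use 1/16
1/1264: ceiling(1264/1) = 1264, use 1/1264
Result: 5/79 = 1/16 + 1/1264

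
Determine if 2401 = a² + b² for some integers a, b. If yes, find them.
0² + 49² (a=0, b=49)

Factorization: 2401 = 7^4
By Fermat: n is sum of two squares iff every prime p ≡ 3 (mod 4) appears to even power.
All primes ≡ 3 (mod 4) appear to even power.
Search a = 0, 1, 2, … for 2401 - a² a perfect square: first hit at a = 0: 2401 - 0 = 2401 = 49².
2401 = 0² + 49² = 0 + 2401 ✓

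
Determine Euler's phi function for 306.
96

306 = 2 × 3^2 × 17
φ(n) = n × ∏(1 - 1/p) for each prime p dividing n
φ(306) = 306 × (1 - 1/2) × (1 - 1/3) × (1 - 1/17) = 96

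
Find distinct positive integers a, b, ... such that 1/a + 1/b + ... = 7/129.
1/19 + 1/613 + 1/1502463

Greedy algorithm:
7/129: ceiling(129/7) = 19, use 1/19
4/2451: ceiling(2451/4) = 613, use 1/613
1/1502463: ceiling(1502463/1) = 1502463, use 1/1502463
Result: 7/129 = 1/19 + 1/613 + 1/1502463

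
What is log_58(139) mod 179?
156

Baby-step giant-step with step n = ⌈√179⌉ = 14.
Baby steps 58^j mod 179 (j:value) for j=0..13: 0:1, 1:58, 2:142, 3:2, 4:116, 5:105, 6:4, 7:53, 8:31, 9:8, 10:106, 11:62, 12:16, 13:33.
Giant-step multiplier: 58^(-14) ≡ 58^(178-14) = 58^164 ≡ 13 (mod 179).
Giant steps γ_i = 139·13^i mod 179: γ_0=139, γ_1=17, γ_2=42, γ_3=9, γ_4=117, γ_5=89, γ_6=83, γ_7=5, γ_8=65, γ_9=129, γ_10=66, γ_11=142 (in table at j=2).
x = i·n + j = 11·14 + 2 = 156.
Check: 58^156 ≡ 139 (mod 179).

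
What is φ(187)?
160

187 = 11 × 17
φ(n) = n × ∏(1 - 1/p) for each prime p dividing n
φ(187) = 187 × (1 - 1/11) × (1 - 1/17) = 160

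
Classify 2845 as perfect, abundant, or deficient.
deficient

Proper divisors of 2845: sum = 1 + 5 + 569 = 575
Since 575 < 2845, 2845 is deficient.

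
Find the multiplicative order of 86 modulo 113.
112

113 is prime, so ord(86) divides φ(113) = 112.
Divisors of 112: 1, 2, 4, 7, 8, 14, 16, 28, 56, 112.
Repeated squaring: 86^1 ≡ 86, 86^2 ≡ 51, 86^4 ≡ 2, 86^8 ≡ 4, 86^16 ≡ 16, 86^32 ≡ 30, 86^64 ≡ 109 (mod 113).
Test 86^d mod 113 for each divisor d in increasing order:
86^1 ≡ 86
86^2 ≡ 51
86^4 ≡ 2
86^7 = 86^4·86^2·86^1 ≡ 71
86^8 ≡ 4
86^14 = 86^8·86^4·86^2 ≡ 69
86^16 ≡ 16
86^28 = 86^16·86^8·86^4 ≡ 15
86^56 = 86^32·86^16·86^8 ≡ 112
86^112 = 86^64·86^32·86^16 ≡ 1  ← first divisor giving 1
The order is 112.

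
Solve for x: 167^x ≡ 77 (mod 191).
142

Baby-step giant-step with step n = ⌈√191⌉ = 14.
Baby steps 167^j mod 191 (j:value) for j=0..13: 0:1, 1:167, 2:3, 3:119, 4:9, 5:166, 6:27, 7:116, 8:81, 9:157, 10:52, 11:89, 12:156, 13:76.
Giant-step multiplier: 167^(-14) ≡ 167^(190-14) = 167^176 ≡ 20 (mod 191).
Giant steps γ_i = 77·20^i mod 191: γ_0=77, γ_1=12, γ_2=49, γ_3=25, γ_4=118, γ_5=68, γ_6=23, γ_7=78, γ_8=32, γ_9=67, γ_10=3 (in table at j=2).
x = i·n + j = 10·14 + 2 = 142.
Check: 167^142 ≡ 77 (mod 191).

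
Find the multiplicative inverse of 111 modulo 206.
13

gcd(111, 206) = 1, so the inverse exists.
Extended Euclidean algorithm on (206, 111):
206 = 1 × 111 + 95  ⟹  95 = (1)·206 + (-1)·111
111 = 1 × 95 + 16  ⟹  16 = (-1)·206 + (2)·111
95 = 5 × 16 + 15  ⟹  15 = (6)·206 + (-11)·111
16 = 1 × 15 + 1  ⟹  1 = (-7)·206 + (13)·111
So (13)·111 ≡ 1 (mod 206), i.e. 111^(-1) ≡ 13 (mod 206).
Check: 111 × 13 = 1443 ≡ 1 (mod 206)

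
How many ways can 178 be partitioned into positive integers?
571701605655

p(n) counts ways to write n as a sum of positive integers (order ignored).
Euler's pentagonal recurrence: p(k) = p(k-1) + p(k-2) - p(k-5) - p(k-7) + p(k-12) + p(k-15) - ... (offsets j(3j∓1)/2, signs ++--, p(0)=1, p(<0)=0).
DP table for k = 0..177: p(0)=1, p(1)=1, p(2)=2, p(3)=3, p(4)=5, p(5)=7, p(6)=11, p(7)=15, p(8)=22, p(9)=30, p(10)=42, p(11)=56, p(12)=77, p(13)=101, p(14)=135, p(15)=176, p(16)=231, p(17)=297, p(18)=385, p(19)=490, p(20)=627, p(21)=792, p(22)=1002, p(23)=1255, p(24)=1575, p(25)=1958, p(26)=2436, p(27)=3010, p(28)=3718, p(29)=4565, p(30)=5604, p(31)=6842, p(32)=8349, p(33)=10143, p(34)=12310, p(35)=14883, p(36)=17977, p(37)=21637, p(38)=26015, p(39)=31185, p(40)=37338, p(41)=44583, p(42)=53174, p(43)=63261, p(44)=75175, p(45)=89134, p(46)=105558, p(47)=124754, p(48)=147273, p(49)=173525, p(50)=204226, p(51)=239943, p(52)=281589, p(53)=329931, p(54)=386155, p(55)=451276, p(56)=526823, p(57)=614154, p(58)=715220, p(59)=831820, p(60)=966467, p(61)=1121505, p(62)=1300156, p(63)=1505499, p(64)=1741630, p(65)=2012558, p(66)=2323520, p(67)=2679689, p(68)=3087735, p(69)=3554345, p(70)=4087968, p(71)=4697205, p(72)=5392783, p(73)=6185689, p(74)=7089500, p(75)=8118264, p(76)=9289091, p(77)=10619863, p(78)=12132164, p(79)=13848650, p(80)=15796476, p(81)=18004327, p(82)=20506255, p(83)=23338469, p(84)=26543660, p(85)=30167357, p(86)=34262962, p(87)=38887673, p(88)=44108109, p(89)=49995925, p(90)=56634173, p(91)=64112359, p(92)=72533807, p(93)=82010177, p(94)=92669720, p(95)=104651419, p(96)=118114304, p(97)=133230930, p(98)=150198136, p(99)=169229875, p(100)=190569292, p(101)=214481126, p(102)=241265379, p(103)=271248950, p(104)=304801365, p(105)=342325709, p(106)=384276336, p(107)=431149389, p(108)=483502844, p(109)=541946240, p(110)=607163746, p(111)=679903203, p(112)=761002156, p(113)=851376628, p(114)=952050665, p(115)=1064144451, p(116)=1188908248, p(117)=1327710076, p(118)=1482074143, p(119)=1653668665, p(120)=1844349560, p(121)=2056148051, p(122)=2291320912, p(123)=2552338241, p(124)=2841940500, p(125)=3163127352, p(126)=3519222692, p(127)=3913864295, p(128)=4351078600, p(129)=4835271870, p(130)=5371315400, p(131)=5964539504, p(132)=6620830889, p(133)=7346629512, p(134)=8149040695, p(135)=9035836076, p(136)=10015581680, p(137)=11097645016, p(138)=12292341831, p(139)=13610949895, p(140)=15065878135, p(141)=16670689208, p(142)=18440293320, p(143)=20390982757, p(144)=22540654445, p(145)=24908858009, p(146)=27517052599, p(147)=30388671978, p(148)=33549419497, p(149)=37027355200, p(150)=40853235313, p(151)=45060624582, p(152)=49686288421, p(153)=54770336324, p(154)=60356673280, p(155)=66493182097, p(156)=73232243759, p(157)=80630964769, p(158)=88751778802, p(159)=97662728555, p(160)=107438159466, p(161)=118159068427, p(162)=129913904637, p(163)=142798995930, p(164)=156919475295, p(165)=172389800255, p(166)=189334822579, p(167)=207890420102, p(168)=228204732751, p(169)=250438925115, p(170)=274768617130, p(171)=301384802048, p(172)=330495499613, p(173)=362326859895, p(174)=397125074750, p(175)=435157697830, p(176)=476715857290, p(177)=522115831195.
Final step: p(178) = p(177) + p(176) - p(173) - p(171) + p(166) + p(163) - p(156) - p(152) + p(143) + p(138) - p(127) - p(121) + p(108) + p(101) - p(86) - p(78) + p(61) + p(52) - p(33) - p(23) + p(2)
= 522115831195 + 476715857290 - 362326859895 - 301384802048 + 189334822579 + 142798995930 - 73232243759 - 49686288421 + 20390982757 + 12292341831 - 3913864295 - 2056148051 + 483502844 + 214481126 - 34262962 - 12132164 + 1121505 + 281589 - 10143 - 1255 + 2
= 571701605655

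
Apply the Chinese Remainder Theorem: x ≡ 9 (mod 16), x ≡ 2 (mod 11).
57

Using Chinese Remainder Theorem:
M = 16 × 11 = 176
M1 = 11, M2 = 16
y1 = 11^(-1) mod 16 = 3
y2 = 16^(-1) mod 11 = 9
x = (9×11×3 + 2×16×9) mod 176 = 57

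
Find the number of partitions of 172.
330495499613

p(n) counts ways to write n as a sum of positive integers (order ignored).
Euler's pentagonal recurrence: p(k) = p(k-1) + p(k-2) - p(k-5) - p(k-7) + p(k-12) + p(k-15) - ... (offsets j(3j∓1)/2, signs ++--, p(0)=1, p(<0)=0).
DP table for k = 0..171: p(0)=1, p(1)=1, p(2)=2, p(3)=3, p(4)=5, p(5)=7, p(6)=11, p(7)=15, p(8)=22, p(9)=30, p(10)=42, p(11)=56, p(12)=77, p(13)=101, p(14)=135, p(15)=176, p(16)=231, p(17)=297, p(18)=385, p(19)=490, p(20)=627, p(21)=792, p(22)=1002, p(23)=1255, p(24)=1575, p(25)=1958, p(26)=2436, p(27)=3010, p(28)=3718, p(29)=4565, p(30)=5604, p(31)=6842, p(32)=8349, p(33)=10143, p(34)=12310, p(35)=14883, p(36)=17977, p(37)=21637, p(38)=26015, p(39)=31185, p(40)=37338, p(41)=44583, p(42)=53174, p(43)=63261, p(44)=75175, p(45)=89134, p(46)=105558, p(47)=124754, p(48)=147273, p(49)=173525, p(50)=204226, p(51)=239943, p(52)=281589, p(53)=329931, p(54)=386155, p(55)=451276, p(56)=526823, p(57)=614154, p(58)=715220, p(59)=831820, p(60)=966467, p(61)=1121505, p(62)=1300156, p(63)=1505499, p(64)=1741630, p(65)=2012558, p(66)=2323520, p(67)=2679689, p(68)=3087735, p(69)=3554345, p(70)=4087968, p(71)=4697205, p(72)=5392783, p(73)=6185689, p(74)=7089500, p(75)=8118264, p(76)=9289091, p(77)=10619863, p(78)=12132164, p(79)=13848650, p(80)=15796476, p(81)=18004327, p(82)=20506255, p(83)=23338469, p(84)=26543660, p(85)=30167357, p(86)=34262962, p(87)=38887673, p(88)=44108109, p(89)=49995925, p(90)=56634173, p(91)=64112359, p(92)=72533807, p(93)=82010177, p(94)=92669720, p(95)=104651419, p(96)=118114304, p(97)=133230930, p(98)=150198136, p(99)=169229875, p(100)=190569292, p(101)=214481126, p(102)=241265379, p(103)=271248950, p(104)=304801365, p(105)=342325709, p(106)=384276336, p(107)=431149389, p(108)=483502844, p(109)=541946240, p(110)=607163746, p(111)=679903203, p(112)=761002156, p(113)=851376628, p(114)=952050665, p(115)=1064144451, p(116)=1188908248, p(117)=1327710076, p(118)=1482074143, p(119)=1653668665, p(120)=1844349560, p(121)=2056148051, p(122)=2291320912, p(123)=2552338241, p(124)=2841940500, p(125)=3163127352, p(126)=3519222692, p(127)=3913864295, p(128)=4351078600, p(129)=4835271870, p(130)=5371315400, p(131)=5964539504, p(132)=6620830889, p(133)=7346629512, p(134)=8149040695, p(135)=9035836076, p(136)=10015581680, p(137)=11097645016, p(138)=12292341831, p(139)=13610949895, p(140)=15065878135, p(141)=16670689208, p(142)=18440293320, p(143)=20390982757, p(144)=22540654445, p(145)=24908858009, p(146)=27517052599, p(147)=30388671978, p(148)=33549419497, p(149)=37027355200, p(150)=40853235313, p(151)=45060624582, p(152)=49686288421, p(153)=54770336324, p(154)=60356673280, p(155)=66493182097, p(156)=73232243759, p(157)=80630964769, p(158)=88751778802, p(159)=97662728555, p(160)=107438159466, p(161)=118159068427, p(162)=129913904637, p(163)=142798995930, p(164)=156919475295, p(165)=172389800255, p(166)=189334822579, p(167)=207890420102, p(168)=228204732751, p(169)=250438925115, p(170)=274768617130, p(171)=301384802048.
Final step: p(172) = p(171) + p(170) - p(167) - p(165) + p(160) + p(157) - p(150) - p(146) + p(137) + p(132) - p(121) - p(115) + p(102) + p(95) - p(80) - p(72) + p(55) + p(46) - p(27) - p(17)
= 301384802048 + 274768617130 - 207890420102 - 172389800255 + 107438159466 + 80630964769 - 40853235313 - 27517052599 + 11097645016 + 6620830889 - 2056148051 - 1064144451 + 241265379 + 104651419 - 15796476 - 5392783 + 451276 + 105558 - 3010 - 297
= 330495499613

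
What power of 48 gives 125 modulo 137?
105

Baby-step giant-step with step n = ⌈√137⌉ = 12.
Baby steps 48^j mod 137 (j:value) for j=0..11: 0:1, 1:48, 2:112, 3:33, 4:77, 5:134, 6:130, 7:75, 8:38, 9:43, 10:9, 11:21.
Giant-step multiplier: 48^(-12) ≡ 48^(136-12) = 48^124 ≡ 14 (mod 137).
Giant steps γ_i = 125·14^i mod 137: γ_0=125, γ_1=106, γ_2=114, γ_3=89, γ_4=13, γ_5=45, γ_6=82, γ_7=52, γ_8=43 (in table at j=9).
x = i·n + j = 8·12 + 9 = 105.
Check: 48^105 ≡ 125 (mod 137).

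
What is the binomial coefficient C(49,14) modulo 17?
15

Using Lucas' theorem:
Write n=49 and k=14 in base 17:
n in base 17: [2, 15]
k in base 17: [0, 14]
C(49,14) mod 17 = ∏ C(n_i, k_i) mod 17
Digit binomials (mod 17): C(2,0) = 1; C(15,14) = 15
Product: 1 × 15 = 15 ≡ 15 (mod 17)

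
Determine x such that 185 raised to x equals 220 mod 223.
76

Baby-step giant-step with step n = ⌈√223⌉ = 15.
Baby steps 185^j mod 223 (j:value) for j=0..14: 0:1, 1:185, 2:106, 3:209, 4:86, 5:77, 6:196, 7:134, 8:37, 9:155, 10:131, 11:151, 12:60, 13:173, 14:116.
Giant-step multiplier: 185^(-15) ≡ 185^(222-15) = 185^207 ≡ 193 (mod 223).
Giant steps γ_i = 220·193^i mod 223: γ_0=220, γ_1=90, γ_2=199, γ_3=51, γ_4=31, γ_5=185 (in table at j=1).
x = i·n + j = 5·15 + 1 = 76.
Check: 185^76 ≡ 220 (mod 223).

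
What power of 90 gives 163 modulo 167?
79

Baby-step giant-step with step n = ⌈√167⌉ = 13.
Baby steps 90^j mod 167 (j:value) for j=0..12: 0:1, 1:90, 2:84, 3:45, 4:42, 5:106, 6:21, 7:53, 8:94, 9:110, 10:47, 11:55, 12:107.
Giant-step multiplier: 90^(-13) ≡ 90^(166-13) = 90^153 ≡ 164 (mod 167).
Giant steps γ_i = 163·164^i mod 167: γ_0=163, γ_1=12, γ_2=131, γ_3=108, γ_4=10, γ_5=137, γ_6=90 (in table at j=1).
x = i·n + j = 6·13 + 1 = 79.
Check: 90^79 ≡ 163 (mod 167).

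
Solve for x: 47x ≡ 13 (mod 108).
x ≡ 83 (mod 108)

gcd(47, 108) = 1, which divides 13, so solutions exist.
Find 47^(-1) mod 108 by the extended Euclidean algorithm:
108 = 2 × 47 + 14  ⟹  14 = (1)·108 + (-2)·47
47 = 3 × 14 + 5  ⟹  5 = (-3)·108 + (7)·47
14 = 2 × 5 + 4  ⟹  4 = (7)·108 + (-16)·47
5 = 1 × 4 + 1  ⟹  1 = (-10)·108 + (23)·47
So (23)·47 ≡ 1 (mod 108), i.e. 47^(-1) ≡ 23 (mod 108).
x ≡ 23 × 13 = 299 ≡ 83 (mod 108).
Check: 47 × 83 = 3901 ≡ 13 (mod 108).
Unique solution: x ≡ 83 (mod 108)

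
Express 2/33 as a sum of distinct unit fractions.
1/17 + 1/561

Greedy algorithm:
2/33: ceiling(33/2) = 17, use 1/17
1/561: ceiling(561/1) = 561, use 1/561
Result: 2/33 = 1/17 + 1/561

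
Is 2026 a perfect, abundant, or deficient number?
deficient

Proper divisors of 2026: sum = 1 + 2 + 1013 = 1016
Since 1016 < 2026, 2026 is deficient.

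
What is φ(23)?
22

23 = 23
φ(n) = n × ∏(1 - 1/p) for each prime p dividing n
φ(23) = 23 × (1 - 1/23) = 22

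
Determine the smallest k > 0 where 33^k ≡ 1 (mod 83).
41

83 is prime, so ord(33) divides φ(83) = 82.
Divisors of 82: 1, 2, 41, 82.
Repeated squaring: 33^1 ≡ 33, 33^2 ≡ 10, 33^4 ≡ 17, 33^8 ≡ 40, 33^16 ≡ 23, 33^32 ≡ 31, 33^64 ≡ 48 (mod 83).
Test 33^d mod 83 for each divisor d in increasing order:
33^1 ≡ 33
33^2 ≡ 10
33^41 = 33^32·33^8·33^1 ≡ 1  ← first divisor giving 1
The order is 41.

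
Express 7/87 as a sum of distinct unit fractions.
1/13 + 1/283 + 1/320073

Greedy algorithm:
7/87: ceiling(87/7) = 13, use 1/13
4/1131: ceiling(1131/4) = 283, use 1/283
1/320073: ceiling(320073/1) = 320073, use 1/320073
Result: 7/87 = 1/13 + 1/283 + 1/320073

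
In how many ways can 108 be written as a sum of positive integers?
483502844

p(n) counts ways to write n as a sum of positive integers (order ignored).
Euler's pentagonal recurrence: p(k) = p(k-1) + p(k-2) - p(k-5) - p(k-7) + p(k-12) + p(k-15) - ... (offsets j(3j∓1)/2, signs ++--, p(0)=1, p(<0)=0).
DP table for k = 0..107: p(0)=1, p(1)=1, p(2)=2, p(3)=3, p(4)=5, p(5)=7, p(6)=11, p(7)=15, p(8)=22, p(9)=30, p(10)=42, p(11)=56, p(12)=77, p(13)=101, p(14)=135, p(15)=176, p(16)=231, p(17)=297, p(18)=385, p(19)=490, p(20)=627, p(21)=792, p(22)=1002, p(23)=1255, p(24)=1575, p(25)=1958, p(26)=2436, p(27)=3010, p(28)=3718, p(29)=4565, p(30)=5604, p(31)=6842, p(32)=8349, p(33)=10143, p(34)=12310, p(35)=14883, p(36)=17977, p(37)=21637, p(38)=26015, p(39)=31185, p(40)=37338, p(41)=44583, p(42)=53174, p(43)=63261, p(44)=75175, p(45)=89134, p(46)=105558, p(47)=124754, p(48)=147273, p(49)=173525, p(50)=204226, p(51)=239943, p(52)=281589, p(53)=329931, p(54)=386155, p(55)=451276, p(56)=526823, p(57)=614154, p(58)=715220, p(59)=831820, p(60)=966467, p(61)=1121505, p(62)=1300156, p(63)=1505499, p(64)=1741630, p(65)=2012558, p(66)=2323520, p(67)=2679689, p(68)=3087735, p(69)=3554345, p(70)=4087968, p(71)=4697205, p(72)=5392783, p(73)=6185689, p(74)=7089500, p(75)=8118264, p(76)=9289091, p(77)=10619863, p(78)=12132164, p(79)=13848650, p(80)=15796476, p(81)=18004327, p(82)=20506255, p(83)=23338469, p(84)=26543660, p(85)=30167357, p(86)=34262962, p(87)=38887673, p(88)=44108109, p(89)=49995925, p(90)=56634173, p(91)=64112359, p(92)=72533807, p(93)=82010177, p(94)=92669720, p(95)=104651419, p(96)=118114304, p(97)=133230930, p(98)=150198136, p(99)=169229875, p(100)=190569292, p(101)=214481126, p(102)=241265379, p(103)=271248950, p(104)=304801365, p(105)=342325709, p(106)=384276336, p(107)=431149389.
Final step: p(108) = p(107) + p(106) - p(103) - p(101) + p(96) + p(93) - p(86) - p(82) + p(73) + p(68) - p(57) - p(51) + p(38) + p(31) - p(16) - p(8)
= 431149389 + 384276336 - 271248950 - 214481126 + 118114304 + 82010177 - 34262962 - 20506255 + 6185689 + 3087735 - 614154 - 239943 + 26015 + 6842 - 231 - 22
= 483502844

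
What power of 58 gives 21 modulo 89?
14

Baby-step giant-step with step n = ⌈√89⌉ = 10.
Baby steps 58^j mod 89 (j:value) for j=0..9: 0:1, 1:58, 2:71, 3:24, 4:57, 5:13, 6:42, 7:33, 8:45, 9:29.
Giant-step multiplier: 58^(-10) ≡ 58^(88-10) = 58^78 ≡ 79 (mod 89).
Giant steps γ_i = 21·79^i mod 89: γ_0=21, γ_1=57 (in table at j=4).
x = i·n + j = 1·10 + 4 = 14.
Check: 58^14 ≡ 21 (mod 89).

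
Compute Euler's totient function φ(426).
140

426 = 2 × 3 × 71
φ(n) = n × ∏(1 - 1/p) for each prime p dividing n
φ(426) = 426 × (1 - 1/2) × (1 - 1/3) × (1 - 1/71) = 140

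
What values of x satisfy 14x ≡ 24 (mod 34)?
x ≡ 9 (mod 17)

gcd(14, 34) = 2, which divides 24, so solutions exist.
Divide through by 2: 7x ≡ 12 (mod 17).
Find 7^(-1) mod 17 by the extended Euclidean algorithm:
17 = 2 × 7 + 3  ⟹  3 = (1)·17 + (-2)·7
7 = 2 × 3 + 1  ⟹  1 = (-2)·17 + (5)·7
So (5)·7 ≡ 1 (mod 17), i.e. 7^(-1) ≡ 5 (mod 17).
x ≡ 5 × 12 = 60 ≡ 9 (mod 17).
Check: 14 × 9 = 126 ≡ 24 (mod 34).
x ≡ 9 (mod 17), giving 2 solutions mod 34.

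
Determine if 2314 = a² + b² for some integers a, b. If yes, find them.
17² + 45² (a=17, b=45)

Factorization: 2314 = 2 × 13 × 89
By Fermat: n is sum of two squares iff every prime p ≡ 3 (mod 4) appears to even power.
All primes ≡ 3 (mod 4) appear to even power.
Search a = 0, 1, 2, … for 2314 - a² a perfect square: first hit at a = 17: 2314 - 289 = 2025 = 45².
2314 = 17² + 45² = 289 + 2025 ✓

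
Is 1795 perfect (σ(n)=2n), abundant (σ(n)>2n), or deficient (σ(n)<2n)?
deficient

Proper divisors of 1795: sum = 1 + 5 + 359 = 365
Since 365 < 1795, 1795 is deficient.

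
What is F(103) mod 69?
13

Matrix identity: Q^n = [[F_(n+1), F_n], [F_n, F_(n-1)]] with Q = [[1,1],[1,0]].
n = 103 = 1100111₂. Square-and-multiply, entries mod 69:
Q^1 = [[1,1],[1,0]]
Q^3 = (Q^1)²·Q = [[3,2],[2,1]]
Q^6 = (Q^3)² = [[13,8],[8,5]]
Q^12 = (Q^6)² = [[26,6],[6,20]]
Q^25 = (Q^12)²·Q = [[22,22],[22,0]]
Q^51 = (Q^25)²·Q = [[3,2],[2,1]]
Q^103 = (Q^51)²·Q = [[21,13],[13,8]]
F_103 mod 69 = Q^103[0][1] = 13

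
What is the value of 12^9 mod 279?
108

Repeated squaring. Binary of 9 = 1001.
12^1 ≡ 12 (mod 279); 12^2 ≡ 144 (mod 279); 12^4 ≡ 90 (mod 279); 12^8 ≡ 9 (mod 279)
12^9 = 12^1 × 12^8 ≡ 108 (mod 279)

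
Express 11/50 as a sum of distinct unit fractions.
1/5 + 1/50

Greedy algorithm:
11/50: ceiling(50/11) = 5, use 1/5
1/50: ceiling(50/1) = 50, use 1/50
Result: 11/50 = 1/5 + 1/50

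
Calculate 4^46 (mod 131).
25

Repeated squaring. Binary of 46 = 101110.
4^1 ≡ 4 (mod 131); 4^2 ≡ 16 (mod 131); 4^4 ≡ 125 (mod 131); 4^8 ≡ 36 (mod 131); 4^16 ≡ 117 (mod 131); 4^32 ≡ 65 (mod 131)
4^46 = 4^2 × 4^4 × 4^8 × 4^32 ≡ 25 (mod 131)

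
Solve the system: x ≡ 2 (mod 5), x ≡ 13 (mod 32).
77

Using Chinese Remainder Theorem:
M = 5 × 32 = 160
M1 = 32, M2 = 5
y1 = 32^(-1) mod 5 = 3
y2 = 5^(-1) mod 32 = 13
x = (2×32×3 + 13×5×13) mod 160 = 77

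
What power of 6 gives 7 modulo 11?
3

Baby-step giant-step with step n = ⌈√11⌉ = 4.
Baby steps 6^j mod 11 (j:value) for j=0..3: 0:1, 1:6, 2:3, 3:7.
h = 7 is already in the table at j=3, so x = 3.
Check: 6^3 ≡ 7 (mod 11).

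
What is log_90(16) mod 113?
64

Baby-step giant-step with step n = ⌈√113⌉ = 11.
Baby steps 90^j mod 113 (j:value) for j=0..10: 0:1, 1:90, 2:77, 3:37, 4:53, 5:24, 6:13, 7:40, 8:97, 9:29, 10:11.
Giant-step multiplier: 90^(-11) ≡ 90^(112-11) = 90^101 ≡ 46 (mod 113).
Giant steps γ_i = 16·46^i mod 113: γ_0=16, γ_1=58, γ_2=69, γ_3=10, γ_4=8, γ_5=29 (in table at j=9).
x = i·n + j = 5·11 + 9 = 64.
Check: 90^64 ≡ 16 (mod 113).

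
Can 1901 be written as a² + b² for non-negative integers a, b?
26² + 35² (a=26, b=35)

Factorization: 1901 = 1901
By Fermat: n is sum of two squares iff every prime p ≡ 3 (mod 4) appears to even power.
All primes ≡ 3 (mod 4) appear to even power.
Search a = 0, 1, 2, … for 1901 - a² a perfect square: first hit at a = 26: 1901 - 676 = 1225 = 35².
1901 = 26² + 35² = 676 + 1225 ✓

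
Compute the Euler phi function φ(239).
238

239 = 239
φ(n) = n × ∏(1 - 1/p) for each prime p dividing n
φ(239) = 239 × (1 - 1/239) = 238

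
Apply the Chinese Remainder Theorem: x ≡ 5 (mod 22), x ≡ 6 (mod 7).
27

Using Chinese Remainder Theorem:
M = 22 × 7 = 154
M1 = 7, M2 = 22
y1 = 7^(-1) mod 22 = 19
y2 = 22^(-1) mod 7 = 1
x = (5×7×19 + 6×22×1) mod 154 = 27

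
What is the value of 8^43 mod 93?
47

Repeated squaring. Binary of 43 = 101011.
8^1 ≡ 8 (mod 93); 8^2 ≡ 64 (mod 93); 8^4 ≡ 4 (mod 93); 8^8 ≡ 16 (mod 93); 8^16 ≡ 70 (mod 93); 8^32 ≡ 64 (mod 93)
8^43 = 8^1 × 8^2 × 8^8 × 8^32 ≡ 47 (mod 93)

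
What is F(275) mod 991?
723

Matrix identity: Q^n = [[F_(n+1), F_n], [F_n, F_(n-1)]] with Q = [[1,1],[1,0]].
n = 275 = 100010011₂. Square-and-multiply, entries mod 991:
Q^1 = [[1,1],[1,0]]
Q^2 = (Q^1)² = [[2,1],[1,1]]
Q^4 = (Q^2)² = [[5,3],[3,2]]
Q^8 = (Q^4)² = [[34,21],[21,13]]
Q^17 = (Q^8)²·Q = [[602,606],[606,987]]
Q^34 = (Q^17)² = [[264,673],[673,582]]
Q^68 = (Q^34)² = [[368,524],[524,835]]
Q^137 = (Q^68)²·Q = [[813,717],[717,96]]
Q^275 = (Q^137)²·Q = [[398,723],[723,666]]
F_275 mod 991 = Q^275[0][1] = 723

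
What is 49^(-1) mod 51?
25

gcd(49, 51) = 1, so the inverse exists.
Extended Euclidean algorithm on (51, 49):
51 = 1 × 49 + 2  ⟹  2 = (1)·51 + (-1)·49
49 = 24 × 2 + 1  ⟹  1 = (-24)·51 + (25)·49
So (25)·49 ≡ 1 (mod 51), i.e. 49^(-1) ≡ 25 (mod 51).
Check: 49 × 25 = 1225 ≡ 1 (mod 51)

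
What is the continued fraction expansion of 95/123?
[0; 1, 3, 2, 1, 1, 5]

Euclidean algorithm steps:
95 = 0 × 123 + 95
123 = 1 × 95 + 28
95 = 3 × 28 + 11
28 = 2 × 11 + 6
11 = 1 × 6 + 5
6 = 1 × 5 + 1
5 = 5 × 1 + 0
Continued fraction: [0; 1, 3, 2, 1, 1, 5]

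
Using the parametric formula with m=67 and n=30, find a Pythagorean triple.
(3589, 4020, 5389)

Euclid's formula: a = m² - n², b = 2mn, c = m² + n²
m = 67, n = 30
a = 67² - 30² = 4489 - 900 = 3589
b = 2 × 67 × 30 = 4020
c = 67² + 30² = 4489 + 900 = 5389
Verification: 3589² + 4020² = 12880921 + 16160400 = 29041321 = 5389² ✓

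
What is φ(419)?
418

419 = 419
φ(n) = n × ∏(1 - 1/p) for each prime p dividing n
φ(419) = 419 × (1 - 1/419) = 418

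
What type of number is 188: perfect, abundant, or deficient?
deficient

Proper divisors of 188: sum = 1 + 2 + 4 + 47 + 94 = 148
Since 148 < 188, 188 is deficient.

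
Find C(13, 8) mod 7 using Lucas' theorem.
6

Using Lucas' theorem:
Write n=13 and k=8 in base 7:
n in base 7: [1, 6]
k in base 7: [1, 1]
C(13,8) mod 7 = ∏ C(n_i, k_i) mod 7
Digit binomials (mod 7): C(1,1) = 1; C(6,1) = 6
Product: 1 × 6 = 6 ≡ 6 (mod 7)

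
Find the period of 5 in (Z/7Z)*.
6

7 is prime, so ord(5) divides φ(7) = 6.
Divisors of 6: 1, 2, 3, 6.
Repeated squaring: 5^1 ≡ 5, 5^2 ≡ 4, 5^4 ≡ 2 (mod 7).
Test 5^d mod 7 for each divisor d in increasing order:
5^1 ≡ 5
5^2 ≡ 4
5^3 = 5^2·5^1 ≡ 6
5^6 = 5^4·5^2 ≡ 1  ← first divisor giving 1
The order is 6.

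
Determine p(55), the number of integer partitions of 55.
451276

p(n) counts ways to write n as a sum of positive integers (order ignored).
Euler's pentagonal recurrence: p(k) = p(k-1) + p(k-2) - p(k-5) - p(k-7) + p(k-12) + p(k-15) - ... (offsets j(3j∓1)/2, signs ++--, p(0)=1, p(<0)=0).
DP table for k = 0..54: p(0)=1, p(1)=1, p(2)=2, p(3)=3, p(4)=5, p(5)=7, p(6)=11, p(7)=15, p(8)=22, p(9)=30, p(10)=42, p(11)=56, p(12)=77, p(13)=101, p(14)=135, p(15)=176, p(16)=231, p(17)=297, p(18)=385, p(19)=490, p(20)=627, p(21)=792, p(22)=1002, p(23)=1255, p(24)=1575, p(25)=1958, p(26)=2436, p(27)=3010, p(28)=3718, p(29)=4565, p(30)=5604, p(31)=6842, p(32)=8349, p(33)=10143, p(34)=12310, p(35)=14883, p(36)=17977, p(37)=21637, p(38)=26015, p(39)=31185, p(40)=37338, p(41)=44583, p(42)=53174, p(43)=63261, p(44)=75175, p(45)=89134, p(46)=105558, p(47)=124754, p(48)=147273, p(49)=173525, p(50)=204226, p(51)=239943, p(52)=281589, p(53)=329931, p(54)=386155.
Final step: p(55) = p(54) + p(53) - p(50) - p(48) + p(43) + p(40) - p(33) - p(29) + p(20) + p(15) - p(4)
= 386155 + 329931 - 204226 - 147273 + 63261 + 37338 - 10143 - 4565 + 627 + 176 - 5
= 451276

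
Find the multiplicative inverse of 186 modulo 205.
151

gcd(186, 205) = 1, so the inverse exists.
Extended Euclidean algorithm on (205, 186):
205 = 1 × 186 + 19  ⟹  19 = (1)·205 + (-1)·186
186 = 9 × 19 + 15  ⟹  15 = (-9)·205 + (10)·186
19 = 1 × 15 + 4  ⟹  4 = (10)·205 + (-11)·186
15 = 3 × 4 + 3  ⟹  3 = (-39)·205 + (43)·186
4 = 1 × 3 + 1  ⟹  1 = (49)·205 + (-54)·186
So (-54)·186 ≡ 1 (mod 205), i.e. 186^(-1) ≡ -54 ≡ 151 (mod 205).
Check: 186 × 151 = 28086 ≡ 1 (mod 205)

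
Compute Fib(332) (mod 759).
342

Matrix identity: Q^n = [[F_(n+1), F_n], [F_n, F_(n-1)]] with Q = [[1,1],[1,0]].
n = 332 = 101001100₂. Square-and-multiply, entries mod 759:
Q^1 = [[1,1],[1,0]]
Q^2 = (Q^1)² = [[2,1],[1,1]]
Q^5 = (Q^2)²·Q = [[8,5],[5,3]]
Q^10 = (Q^5)² = [[89,55],[55,34]]
Q^20 = (Q^10)² = [[320,693],[693,386]]
Q^41 = (Q^20)²·Q = [[199,496],[496,462]]
Q^83 = (Q^41)²·Q = [[201,233],[233,727]]
Q^166 = (Q^83)² = [[574,668],[668,665]]
Q^332 = (Q^166)² = [[2,342],[342,419]]
F_332 mod 759 = Q^332[0][1] = 342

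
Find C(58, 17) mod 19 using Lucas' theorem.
0

Using Lucas' theorem:
Write n=58 and k=17 in base 19:
n in base 19: [3, 1]
k in base 19: [0, 17]
C(58,17) mod 19 = ∏ C(n_i, k_i) mod 19
Digit binomials (mod 19): C(3,0) = 1; C(1,17) = 0 (k_i > n_i)
Product: 1 × 0 = 0 ≡ 0 (mod 19)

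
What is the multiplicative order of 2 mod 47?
23

47 is prime, so ord(2) divides φ(47) = 46.
Divisors of 46: 1, 2, 23, 46.
Repeated squaring: 2^1 ≡ 2, 2^2 ≡ 4, 2^4 ≡ 16, 2^8 ≡ 21, 2^16 ≡ 18, 2^32 ≡ 42 (mod 47).
Test 2^d mod 47 for each divisor d in increasing order:
2^1 ≡ 2
2^2 ≡ 4
2^23 = 2^16·2^4·2^2·2^1 ≡ 1  ← first divisor giving 1
The order is 23.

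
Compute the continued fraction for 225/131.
[1; 1, 2, 1, 1, 5, 1, 2]

Euclidean algorithm steps:
225 = 1 × 131 + 94
131 = 1 × 94 + 37
94 = 2 × 37 + 20
37 = 1 × 20 + 17
20 = 1 × 17 + 3
17 = 5 × 3 + 2
3 = 1 × 2 + 1
2 = 2 × 1 + 0
Continued fraction: [1; 1, 2, 1, 1, 5, 1, 2]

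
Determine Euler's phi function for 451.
400

451 = 11 × 41
φ(n) = n × ∏(1 - 1/p) for each prime p dividing n
φ(451) = 451 × (1 - 1/11) × (1 - 1/41) = 400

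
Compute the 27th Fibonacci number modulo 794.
300

Matrix identity: Q^n = [[F_(n+1), F_n], [F_n, F_(n-1)]] with Q = [[1,1],[1,0]].
n = 27 = 11011₂. Square-and-multiply, entries mod 794:
Q^1 = [[1,1],[1,0]]
Q^3 = (Q^1)²·Q = [[3,2],[2,1]]
Q^6 = (Q^3)² = [[13,8],[8,5]]
Q^13 = (Q^6)²·Q = [[377,233],[233,144]]
Q^27 = (Q^13)²·Q = [[211,300],[300,705]]
F_27 mod 794 = Q^27[0][1] = 300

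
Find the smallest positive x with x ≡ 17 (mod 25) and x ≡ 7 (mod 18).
367

Using Chinese Remainder Theorem:
M = 25 × 18 = 450
M1 = 18, M2 = 25
y1 = 18^(-1) mod 25 = 7
y2 = 25^(-1) mod 18 = 13
x = (17×18×7 + 7×25×13) mod 450 = 367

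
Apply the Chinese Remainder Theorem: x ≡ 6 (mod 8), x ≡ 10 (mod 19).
86

Using Chinese Remainder Theorem:
M = 8 × 19 = 152
M1 = 19, M2 = 8
y1 = 19^(-1) mod 8 = 3
y2 = 8^(-1) mod 19 = 12
x = (6×19×3 + 10×8×12) mod 152 = 86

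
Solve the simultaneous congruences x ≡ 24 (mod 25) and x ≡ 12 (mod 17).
199

Using Chinese Remainder Theorem:
M = 25 × 17 = 425
M1 = 17, M2 = 25
y1 = 17^(-1) mod 25 = 3
y2 = 25^(-1) mod 17 = 15
x = (24×17×3 + 12×25×15) mod 425 = 199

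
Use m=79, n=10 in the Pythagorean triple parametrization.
(6141, 1580, 6341)

Euclid's formula: a = m² - n², b = 2mn, c = m² + n²
m = 79, n = 10
a = 79² - 10² = 6241 - 100 = 6141
b = 2 × 79 × 10 = 1580
c = 79² + 10² = 6241 + 100 = 6341
Verification: 6141² + 1580² = 37711881 + 2496400 = 40208281 = 6341² ✓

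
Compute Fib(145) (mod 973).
708

Matrix identity: Q^n = [[F_(n+1), F_n], [F_n, F_(n-1)]] with Q = [[1,1],[1,0]].
n = 145 = 10010001₂. Square-and-multiply, entries mod 973:
Q^1 = [[1,1],[1,0]]
Q^2 = (Q^1)² = [[2,1],[1,1]]
Q^4 = (Q^2)² = [[5,3],[3,2]]
Q^9 = (Q^4)²·Q = [[55,34],[34,21]]
Q^18 = (Q^9)² = [[289,638],[638,624]]
Q^36 = (Q^18)² = [[173,640],[640,506]]
Q^72 = (Q^36)² = [[706,602],[602,104]]
Q^145 = (Q^72)²·Q = [[855,708],[708,147]]
F_145 mod 973 = Q^145[0][1] = 708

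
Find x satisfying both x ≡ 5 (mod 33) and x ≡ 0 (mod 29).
203

Using Chinese Remainder Theorem:
M = 33 × 29 = 957
M1 = 29, M2 = 33
y1 = 29^(-1) mod 33 = 8
y2 = 33^(-1) mod 29 = 22
x = (5×29×8 + 0×33×22) mod 957 = 203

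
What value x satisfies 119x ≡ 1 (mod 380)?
99

gcd(119, 380) = 1, so the inverse exists.
Extended Euclidean algorithm on (380, 119):
380 = 3 × 119 + 23  ⟹  23 = (1)·380 + (-3)·119
119 = 5 × 23 + 4  ⟹  4 = (-5)·380 + (16)·119
23 = 5 × 4 + 3  ⟹  3 = (26)·380 + (-83)·119
4 = 1 × 3 + 1  ⟹  1 = (-31)·380 + (99)·119
So (99)·119 ≡ 1 (mod 380), i.e. 119^(-1) ≡ 99 (mod 380).
Check: 119 × 99 = 11781 ≡ 1 (mod 380)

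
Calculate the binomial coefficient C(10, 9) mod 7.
3

Using Lucas' theorem:
Write n=10 and k=9 in base 7:
n in base 7: [1, 3]
k in base 7: [1, 2]
C(10,9) mod 7 = ∏ C(n_i, k_i) mod 7
Digit binomials (mod 7): C(1,1) = 1; C(3,2) = 3
Product: 1 × 3 = 3 ≡ 3 (mod 7)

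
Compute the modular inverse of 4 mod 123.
31

gcd(4, 123) = 1, so the inverse exists.
Extended Euclidean algorithm on (123, 4):
123 = 30 × 4 + 3  ⟹  3 = (1)·123 + (-30)·4
4 = 1 × 3 + 1  ⟹  1 = (-1)·123 + (31)·4
So (31)·4 ≡ 1 (mod 123), i.e. 4^(-1) ≡ 31 (mod 123).
Check: 4 × 31 = 124 ≡ 1 (mod 123)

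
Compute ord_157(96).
156

157 is prime, so ord(96) divides φ(157) = 156.
Divisors of 156: 1, 2, 3, 4, 6, 12, 13, 26, 39, 52, 78, 156.
Repeated squaring: 96^1 ≡ 96, 96^2 ≡ 110, 96^4 ≡ 11, 96^8 ≡ 121, 96^16 ≡ 40, 96^32 ≡ 30, 96^64 ≡ 115, 96^128 ≡ 37 (mod 157).
Test 96^d mod 157 for each divisor d in increasing order:
96^1 ≡ 96
96^2 ≡ 110
96^3 = 96^2·96^1 ≡ 41
96^4 ≡ 11
96^6 = 96^4·96^2 ≡ 111
96^12 = 96^8·96^4 ≡ 75
96^13 = 96^8·96^4·96^1 ≡ 135
96^26 = 96^16·96^8·96^2 ≡ 13
96^39 = 96^32·96^4·96^2·96^1 ≡ 28
96^52 = 96^32·96^16·96^4 ≡ 12
96^78 = 96^64·96^8·96^4·96^2 ≡ 156
96^156 = 96^128·96^16·96^8·96^4 ≡ 1  ← first divisor giving 1
The order is 156.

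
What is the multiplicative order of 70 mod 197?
49

197 is prime, so ord(70) divides φ(197) = 196.
Divisors of 196: 1, 2, 4, 7, 14, 28, 49, 98, 196.
Repeated squaring: 70^1 ≡ 70, 70^2 ≡ 172, 70^4 ≡ 34, 70^8 ≡ 171, 70^16 ≡ 85, 70^32 ≡ 133, 70^64 ≡ 156, 70^128 ≡ 105 (mod 197).
Test 70^d mod 197 for each divisor d in increasing order:
70^1 ≡ 70
70^2 ≡ 172
70^4 ≡ 34
70^7 = 70^4·70^2·70^1 ≡ 191
70^14 = 70^8·70^4·70^2 ≡ 36
70^28 = 70^16·70^8·70^4 ≡ 114
70^49 = 70^32·70^16·70^1 ≡ 1  ← first divisor giving 1
The order is 49.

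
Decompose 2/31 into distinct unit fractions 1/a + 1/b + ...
1/16 + 1/496

Greedy algorithm:
2/31: ceiling(31/2) = 16, use 1/16
1/496: ceiling(496/1) = 496, use 1/496
Result: 2/31 = 1/16 + 1/496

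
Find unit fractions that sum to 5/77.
1/16 + 1/411 + 1/506352

Greedy algorithm:
5/77: ceiling(77/5) = 16, use 1/16
3/1232: ceiling(1232/3) = 411, use 1/411
1/506352: ceiling(506352/1) = 506352, use 1/506352
Result: 5/77 = 1/16 + 1/411 + 1/506352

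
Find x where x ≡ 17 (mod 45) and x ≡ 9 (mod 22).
647

Using Chinese Remainder Theorem:
M = 45 × 22 = 990
M1 = 22, M2 = 45
y1 = 22^(-1) mod 45 = 43
y2 = 45^(-1) mod 22 = 1
x = (17×22×43 + 9×45×1) mod 990 = 647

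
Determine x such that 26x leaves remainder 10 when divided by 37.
x ≡ 26 (mod 37)

gcd(26, 37) = 1, which divides 10, so solutions exist.
Find 26^(-1) mod 37 by the extended Euclidean algorithm:
37 = 1 × 26 + 11  ⟹  11 = (1)·37 + (-1)·26
26 = 2 × 11 + 4  ⟹  4 = (-2)·37 + (3)·26
11 = 2 × 4 + 3  ⟹  3 = (5)·37 + (-7)·26
4 = 1 × 3 + 1  ⟹  1 = (-7)·37 + (10)·26
So (10)·26 ≡ 1 (mod 37), i.e. 26^(-1) ≡ 10 (mod 37).
x ≡ 10 × 10 = 100 ≡ 26 (mod 37).
Check: 26 × 26 = 676 ≡ 10 (mod 37).
Unique solution: x ≡ 26 (mod 37)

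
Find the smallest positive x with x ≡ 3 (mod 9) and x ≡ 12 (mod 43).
12

Using Chinese Remainder Theorem:
M = 9 × 43 = 387
M1 = 43, M2 = 9
y1 = 43^(-1) mod 9 = 4
y2 = 9^(-1) mod 43 = 24
x = (3×43×4 + 12×9×24) mod 387 = 12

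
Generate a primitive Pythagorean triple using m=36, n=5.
(1271, 360, 1321)

Euclid's formula: a = m² - n², b = 2mn, c = m² + n²
m = 36, n = 5
a = 36² - 5² = 1296 - 25 = 1271
b = 2 × 36 × 5 = 360
c = 36² + 5² = 1296 + 25 = 1321
Verification: 1271² + 360² = 1615441 + 129600 = 1745041 = 1321² ✓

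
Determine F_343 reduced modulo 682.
233

Matrix identity: Q^n = [[F_(n+1), F_n], [F_n, F_(n-1)]] with Q = [[1,1],[1,0]].
n = 343 = 101010111₂. Square-and-multiply, entries mod 682:
Q^1 = [[1,1],[1,0]]
Q^2 = (Q^1)² = [[2,1],[1,1]]
Q^5 = (Q^2)²·Q = [[8,5],[5,3]]
Q^10 = (Q^5)² = [[89,55],[55,34]]
Q^21 = (Q^10)²·Q = [[661,34],[34,627]]
Q^42 = (Q^21)² = [[233,144],[144,89]]
Q^85 = (Q^42)²·Q = [[679,5],[5,674]]
Q^171 = (Q^85)²·Q = [[661,34],[34,627]]
Q^343 = (Q^171)²·Q = [[377,233],[233,144]]
F_343 mod 682 = Q^343[0][1] = 233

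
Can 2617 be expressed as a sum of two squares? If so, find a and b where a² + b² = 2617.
4² + 51² (a=4, b=51)

Factorization: 2617 = 2617
By Fermat: n is sum of two squares iff every prime p ≡ 3 (mod 4) appears to even power.
All primes ≡ 3 (mod 4) appear to even power.
Search a = 0, 1, 2, … for 2617 - a² a perfect square: first hit at a = 4: 2617 - 16 = 2601 = 51².
2617 = 4² + 51² = 16 + 2601 ✓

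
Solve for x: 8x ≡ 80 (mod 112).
x ≡ 10 (mod 14)

gcd(8, 112) = 8, which divides 80, so solutions exist.
Divide through by 8: x ≡ 10 (mod 14).
The coefficient of x is now 1, so x ≡ 10 (mod 14).
Check: 8 × 10 = 80 ≡ 80 (mod 112).
x ≡ 10 (mod 14), giving 8 solutions mod 112.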